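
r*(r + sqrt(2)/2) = r^2 + sqrt(2)*r/2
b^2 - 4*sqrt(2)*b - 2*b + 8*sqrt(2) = (b - 2)*(b - 4*sqrt(2))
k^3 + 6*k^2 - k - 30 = (k - 2)*(k + 3)*(k + 5)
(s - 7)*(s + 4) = s^2 - 3*s - 28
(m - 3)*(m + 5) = m^2 + 2*m - 15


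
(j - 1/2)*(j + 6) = j^2 + 11*j/2 - 3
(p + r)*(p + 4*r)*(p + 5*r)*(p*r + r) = p^4*r + 10*p^3*r^2 + p^3*r + 29*p^2*r^3 + 10*p^2*r^2 + 20*p*r^4 + 29*p*r^3 + 20*r^4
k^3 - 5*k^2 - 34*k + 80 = (k - 8)*(k - 2)*(k + 5)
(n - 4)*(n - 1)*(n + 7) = n^3 + 2*n^2 - 31*n + 28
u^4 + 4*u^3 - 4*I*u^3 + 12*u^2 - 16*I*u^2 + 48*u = u*(u + 4)*(u - 6*I)*(u + 2*I)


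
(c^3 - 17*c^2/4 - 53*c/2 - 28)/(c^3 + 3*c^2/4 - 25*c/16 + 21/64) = 16*(c^2 - 6*c - 16)/(16*c^2 - 16*c + 3)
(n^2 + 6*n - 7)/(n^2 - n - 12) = (-n^2 - 6*n + 7)/(-n^2 + n + 12)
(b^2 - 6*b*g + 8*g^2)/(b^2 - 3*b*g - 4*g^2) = (b - 2*g)/(b + g)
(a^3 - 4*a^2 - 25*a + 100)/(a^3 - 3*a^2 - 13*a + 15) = (a^2 + a - 20)/(a^2 + 2*a - 3)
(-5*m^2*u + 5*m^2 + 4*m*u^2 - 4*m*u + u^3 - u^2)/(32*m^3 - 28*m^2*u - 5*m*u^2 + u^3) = (5*m*u - 5*m + u^2 - u)/(-32*m^2 - 4*m*u + u^2)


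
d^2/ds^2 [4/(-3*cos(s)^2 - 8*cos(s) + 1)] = 8*(18*sin(s)^4 - 47*sin(s)^2 - 41*cos(s) + 9*cos(3*s) - 38)/(-3*sin(s)^2 + 8*cos(s) + 2)^3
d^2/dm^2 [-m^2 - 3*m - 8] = -2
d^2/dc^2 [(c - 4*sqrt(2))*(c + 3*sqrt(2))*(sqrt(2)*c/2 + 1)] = 3*sqrt(2)*c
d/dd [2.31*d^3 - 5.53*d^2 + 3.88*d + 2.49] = 6.93*d^2 - 11.06*d + 3.88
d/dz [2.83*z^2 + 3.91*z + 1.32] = 5.66*z + 3.91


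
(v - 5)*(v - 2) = v^2 - 7*v + 10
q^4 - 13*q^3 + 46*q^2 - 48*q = q*(q - 8)*(q - 3)*(q - 2)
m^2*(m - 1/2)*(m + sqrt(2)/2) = m^4 - m^3/2 + sqrt(2)*m^3/2 - sqrt(2)*m^2/4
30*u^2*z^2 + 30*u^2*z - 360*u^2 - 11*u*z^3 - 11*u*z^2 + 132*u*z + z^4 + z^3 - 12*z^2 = (-6*u + z)*(-5*u + z)*(z - 3)*(z + 4)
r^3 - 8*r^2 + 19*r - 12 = (r - 4)*(r - 3)*(r - 1)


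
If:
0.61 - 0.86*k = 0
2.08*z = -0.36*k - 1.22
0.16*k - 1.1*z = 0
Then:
No Solution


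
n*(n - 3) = n^2 - 3*n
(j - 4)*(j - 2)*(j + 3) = j^3 - 3*j^2 - 10*j + 24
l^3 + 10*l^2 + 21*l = l*(l + 3)*(l + 7)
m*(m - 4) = m^2 - 4*m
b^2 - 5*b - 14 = (b - 7)*(b + 2)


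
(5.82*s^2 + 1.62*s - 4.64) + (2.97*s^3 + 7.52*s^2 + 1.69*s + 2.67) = 2.97*s^3 + 13.34*s^2 + 3.31*s - 1.97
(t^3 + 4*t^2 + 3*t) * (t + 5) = t^4 + 9*t^3 + 23*t^2 + 15*t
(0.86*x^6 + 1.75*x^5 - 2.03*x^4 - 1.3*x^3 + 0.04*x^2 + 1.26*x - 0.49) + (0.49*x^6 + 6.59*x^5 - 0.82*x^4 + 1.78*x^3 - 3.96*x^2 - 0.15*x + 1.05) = 1.35*x^6 + 8.34*x^5 - 2.85*x^4 + 0.48*x^3 - 3.92*x^2 + 1.11*x + 0.56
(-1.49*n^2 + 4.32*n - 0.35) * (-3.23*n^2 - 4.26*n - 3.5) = 4.8127*n^4 - 7.6062*n^3 - 12.0577*n^2 - 13.629*n + 1.225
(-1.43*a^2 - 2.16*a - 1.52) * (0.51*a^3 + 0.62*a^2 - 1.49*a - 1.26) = -0.7293*a^5 - 1.9882*a^4 + 0.0162999999999998*a^3 + 4.0778*a^2 + 4.9864*a + 1.9152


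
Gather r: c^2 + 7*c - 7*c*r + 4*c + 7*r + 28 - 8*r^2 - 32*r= c^2 + 11*c - 8*r^2 + r*(-7*c - 25) + 28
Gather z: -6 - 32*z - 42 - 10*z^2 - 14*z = -10*z^2 - 46*z - 48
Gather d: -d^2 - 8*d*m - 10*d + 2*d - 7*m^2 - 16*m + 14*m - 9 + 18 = -d^2 + d*(-8*m - 8) - 7*m^2 - 2*m + 9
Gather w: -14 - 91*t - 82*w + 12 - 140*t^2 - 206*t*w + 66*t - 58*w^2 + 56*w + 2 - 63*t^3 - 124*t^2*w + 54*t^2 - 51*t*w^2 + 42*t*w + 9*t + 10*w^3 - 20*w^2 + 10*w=-63*t^3 - 86*t^2 - 16*t + 10*w^3 + w^2*(-51*t - 78) + w*(-124*t^2 - 164*t - 16)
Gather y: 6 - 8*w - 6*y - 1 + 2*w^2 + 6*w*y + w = 2*w^2 - 7*w + y*(6*w - 6) + 5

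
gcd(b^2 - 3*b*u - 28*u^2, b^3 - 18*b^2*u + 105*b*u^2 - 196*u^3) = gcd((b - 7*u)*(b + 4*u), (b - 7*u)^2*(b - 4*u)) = -b + 7*u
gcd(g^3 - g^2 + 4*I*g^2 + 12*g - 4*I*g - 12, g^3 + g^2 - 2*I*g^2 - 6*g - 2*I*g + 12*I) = g - 2*I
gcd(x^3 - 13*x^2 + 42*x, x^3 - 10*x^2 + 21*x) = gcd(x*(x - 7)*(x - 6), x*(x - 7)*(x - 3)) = x^2 - 7*x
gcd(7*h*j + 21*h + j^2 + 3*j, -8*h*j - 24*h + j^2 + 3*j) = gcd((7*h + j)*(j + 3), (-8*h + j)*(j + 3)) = j + 3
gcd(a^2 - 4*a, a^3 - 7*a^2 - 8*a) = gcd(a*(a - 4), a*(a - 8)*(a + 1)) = a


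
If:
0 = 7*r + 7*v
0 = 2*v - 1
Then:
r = -1/2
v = 1/2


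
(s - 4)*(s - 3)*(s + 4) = s^3 - 3*s^2 - 16*s + 48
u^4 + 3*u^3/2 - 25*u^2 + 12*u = u*(u - 4)*(u - 1/2)*(u + 6)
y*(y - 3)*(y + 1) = y^3 - 2*y^2 - 3*y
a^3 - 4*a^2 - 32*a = a*(a - 8)*(a + 4)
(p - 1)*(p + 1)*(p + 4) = p^3 + 4*p^2 - p - 4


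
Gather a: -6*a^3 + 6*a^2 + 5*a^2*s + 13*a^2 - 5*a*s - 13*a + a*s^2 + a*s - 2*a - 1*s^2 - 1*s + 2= -6*a^3 + a^2*(5*s + 19) + a*(s^2 - 4*s - 15) - s^2 - s + 2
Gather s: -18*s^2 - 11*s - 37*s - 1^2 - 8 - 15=-18*s^2 - 48*s - 24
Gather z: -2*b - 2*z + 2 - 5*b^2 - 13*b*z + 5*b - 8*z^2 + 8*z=-5*b^2 + 3*b - 8*z^2 + z*(6 - 13*b) + 2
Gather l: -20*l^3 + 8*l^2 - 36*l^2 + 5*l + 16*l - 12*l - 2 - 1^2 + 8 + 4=-20*l^3 - 28*l^2 + 9*l + 9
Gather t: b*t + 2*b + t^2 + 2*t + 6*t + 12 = 2*b + t^2 + t*(b + 8) + 12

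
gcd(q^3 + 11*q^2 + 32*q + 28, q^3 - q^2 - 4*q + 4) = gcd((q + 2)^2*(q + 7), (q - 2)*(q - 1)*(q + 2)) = q + 2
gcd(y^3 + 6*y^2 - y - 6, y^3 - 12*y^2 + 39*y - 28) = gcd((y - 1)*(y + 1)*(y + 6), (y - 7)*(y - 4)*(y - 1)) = y - 1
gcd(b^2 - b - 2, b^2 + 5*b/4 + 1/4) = b + 1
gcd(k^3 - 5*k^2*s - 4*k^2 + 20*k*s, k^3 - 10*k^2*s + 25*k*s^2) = -k^2 + 5*k*s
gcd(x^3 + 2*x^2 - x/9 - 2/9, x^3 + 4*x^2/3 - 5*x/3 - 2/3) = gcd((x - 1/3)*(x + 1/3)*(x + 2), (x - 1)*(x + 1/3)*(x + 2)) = x^2 + 7*x/3 + 2/3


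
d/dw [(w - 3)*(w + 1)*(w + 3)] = 3*w^2 + 2*w - 9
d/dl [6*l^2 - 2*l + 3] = 12*l - 2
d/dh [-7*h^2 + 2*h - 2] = 2 - 14*h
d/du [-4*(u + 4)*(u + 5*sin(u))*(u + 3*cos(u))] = 4*(u + 4)*(u + 5*sin(u))*(3*sin(u) - 1) - 4*(u + 4)*(u + 3*cos(u))*(5*cos(u) + 1) - 4*(u + 5*sin(u))*(u + 3*cos(u))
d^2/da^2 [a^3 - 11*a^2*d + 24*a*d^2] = 6*a - 22*d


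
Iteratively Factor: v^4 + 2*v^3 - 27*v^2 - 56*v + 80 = (v + 4)*(v^3 - 2*v^2 - 19*v + 20) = (v - 1)*(v + 4)*(v^2 - v - 20) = (v - 5)*(v - 1)*(v + 4)*(v + 4)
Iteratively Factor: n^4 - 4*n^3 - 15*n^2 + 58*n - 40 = (n - 2)*(n^3 - 2*n^2 - 19*n + 20) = (n - 5)*(n - 2)*(n^2 + 3*n - 4) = (n - 5)*(n - 2)*(n + 4)*(n - 1)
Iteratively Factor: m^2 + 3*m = (m)*(m + 3)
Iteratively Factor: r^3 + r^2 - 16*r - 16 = (r + 4)*(r^2 - 3*r - 4) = (r - 4)*(r + 4)*(r + 1)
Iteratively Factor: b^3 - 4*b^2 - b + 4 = (b + 1)*(b^2 - 5*b + 4) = (b - 1)*(b + 1)*(b - 4)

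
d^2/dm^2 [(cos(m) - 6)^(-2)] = 2*(-6*cos(m) - cos(2*m) + 2)/(cos(m) - 6)^4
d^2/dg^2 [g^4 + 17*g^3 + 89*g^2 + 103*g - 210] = 12*g^2 + 102*g + 178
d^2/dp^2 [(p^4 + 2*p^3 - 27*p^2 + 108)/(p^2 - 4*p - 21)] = 2*(p^6 - 12*p^5 - 15*p^4 + 638*p^3 + 1773*p^2 + 1350*p - 7911)/(p^6 - 12*p^5 - 15*p^4 + 440*p^3 + 315*p^2 - 5292*p - 9261)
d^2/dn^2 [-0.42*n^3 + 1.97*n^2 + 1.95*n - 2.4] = 3.94 - 2.52*n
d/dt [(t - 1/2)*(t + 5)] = 2*t + 9/2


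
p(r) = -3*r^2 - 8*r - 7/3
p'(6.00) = -44.00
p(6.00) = -158.33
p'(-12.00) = 64.00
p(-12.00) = -338.33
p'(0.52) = -11.12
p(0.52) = -7.30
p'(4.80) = -36.80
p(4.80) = -109.85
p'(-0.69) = -3.86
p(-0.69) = 1.76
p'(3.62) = -29.72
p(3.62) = -70.61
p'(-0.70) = -3.80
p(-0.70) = 1.80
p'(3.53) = -29.18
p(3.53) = -67.96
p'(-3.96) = 15.76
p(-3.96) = -17.70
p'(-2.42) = 6.52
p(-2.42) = -0.54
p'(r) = -6*r - 8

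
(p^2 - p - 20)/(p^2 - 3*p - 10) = (p + 4)/(p + 2)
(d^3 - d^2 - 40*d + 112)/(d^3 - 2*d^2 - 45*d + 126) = (d^2 - 8*d + 16)/(d^2 - 9*d + 18)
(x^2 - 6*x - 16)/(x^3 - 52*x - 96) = 1/(x + 6)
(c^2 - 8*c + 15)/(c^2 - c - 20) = (c - 3)/(c + 4)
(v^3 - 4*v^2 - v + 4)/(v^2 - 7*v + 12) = (v^2 - 1)/(v - 3)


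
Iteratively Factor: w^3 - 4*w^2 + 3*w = (w)*(w^2 - 4*w + 3) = w*(w - 3)*(w - 1)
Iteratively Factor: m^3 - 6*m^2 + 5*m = (m - 5)*(m^2 - m) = m*(m - 5)*(m - 1)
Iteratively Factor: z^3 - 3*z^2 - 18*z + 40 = (z - 2)*(z^2 - z - 20) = (z - 5)*(z - 2)*(z + 4)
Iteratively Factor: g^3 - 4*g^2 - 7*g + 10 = (g - 5)*(g^2 + g - 2) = (g - 5)*(g - 1)*(g + 2)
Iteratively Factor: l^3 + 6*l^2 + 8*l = (l)*(l^2 + 6*l + 8) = l*(l + 4)*(l + 2)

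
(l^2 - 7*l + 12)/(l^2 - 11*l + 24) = (l - 4)/(l - 8)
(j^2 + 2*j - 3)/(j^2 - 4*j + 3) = (j + 3)/(j - 3)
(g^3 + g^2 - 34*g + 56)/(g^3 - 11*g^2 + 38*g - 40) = (g + 7)/(g - 5)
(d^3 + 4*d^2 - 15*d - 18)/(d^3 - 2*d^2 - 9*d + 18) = (d^2 + 7*d + 6)/(d^2 + d - 6)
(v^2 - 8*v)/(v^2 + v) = (v - 8)/(v + 1)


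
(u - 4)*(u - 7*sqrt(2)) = u^2 - 7*sqrt(2)*u - 4*u + 28*sqrt(2)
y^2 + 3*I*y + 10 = (y - 2*I)*(y + 5*I)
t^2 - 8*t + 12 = (t - 6)*(t - 2)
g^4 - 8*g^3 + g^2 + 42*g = g*(g - 7)*(g - 3)*(g + 2)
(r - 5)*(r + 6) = r^2 + r - 30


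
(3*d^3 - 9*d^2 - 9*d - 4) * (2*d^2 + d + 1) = 6*d^5 - 15*d^4 - 24*d^3 - 26*d^2 - 13*d - 4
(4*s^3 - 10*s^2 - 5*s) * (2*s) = 8*s^4 - 20*s^3 - 10*s^2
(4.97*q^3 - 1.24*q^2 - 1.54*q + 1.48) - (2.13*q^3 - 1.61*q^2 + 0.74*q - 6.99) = 2.84*q^3 + 0.37*q^2 - 2.28*q + 8.47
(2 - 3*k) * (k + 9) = -3*k^2 - 25*k + 18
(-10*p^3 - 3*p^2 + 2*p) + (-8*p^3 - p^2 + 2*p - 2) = -18*p^3 - 4*p^2 + 4*p - 2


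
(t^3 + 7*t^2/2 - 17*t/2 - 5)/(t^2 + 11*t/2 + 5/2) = t - 2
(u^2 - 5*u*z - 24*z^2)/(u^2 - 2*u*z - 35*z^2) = (-u^2 + 5*u*z + 24*z^2)/(-u^2 + 2*u*z + 35*z^2)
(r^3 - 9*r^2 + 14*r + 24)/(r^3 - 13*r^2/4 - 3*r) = 4*(r^2 - 5*r - 6)/(r*(4*r + 3))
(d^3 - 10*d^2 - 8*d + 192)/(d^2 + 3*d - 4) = (d^2 - 14*d + 48)/(d - 1)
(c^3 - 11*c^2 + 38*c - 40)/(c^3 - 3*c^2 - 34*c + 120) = (c - 2)/(c + 6)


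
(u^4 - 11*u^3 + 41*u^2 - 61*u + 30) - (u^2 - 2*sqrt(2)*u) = u^4 - 11*u^3 + 40*u^2 - 61*u + 2*sqrt(2)*u + 30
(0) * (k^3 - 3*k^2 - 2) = 0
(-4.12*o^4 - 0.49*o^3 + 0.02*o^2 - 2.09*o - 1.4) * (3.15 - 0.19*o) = 0.7828*o^5 - 12.8849*o^4 - 1.5473*o^3 + 0.4601*o^2 - 6.3175*o - 4.41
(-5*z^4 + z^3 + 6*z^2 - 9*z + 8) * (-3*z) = 15*z^5 - 3*z^4 - 18*z^3 + 27*z^2 - 24*z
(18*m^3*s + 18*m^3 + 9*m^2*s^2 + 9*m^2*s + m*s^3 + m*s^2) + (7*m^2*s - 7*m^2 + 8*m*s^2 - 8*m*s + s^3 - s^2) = 18*m^3*s + 18*m^3 + 9*m^2*s^2 + 16*m^2*s - 7*m^2 + m*s^3 + 9*m*s^2 - 8*m*s + s^3 - s^2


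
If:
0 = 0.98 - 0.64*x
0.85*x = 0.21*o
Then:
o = 6.20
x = 1.53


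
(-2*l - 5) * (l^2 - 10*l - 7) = -2*l^3 + 15*l^2 + 64*l + 35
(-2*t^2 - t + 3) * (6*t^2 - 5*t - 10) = -12*t^4 + 4*t^3 + 43*t^2 - 5*t - 30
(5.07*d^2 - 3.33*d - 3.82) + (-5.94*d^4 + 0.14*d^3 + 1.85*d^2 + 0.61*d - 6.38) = -5.94*d^4 + 0.14*d^3 + 6.92*d^2 - 2.72*d - 10.2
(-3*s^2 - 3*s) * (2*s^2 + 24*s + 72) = -6*s^4 - 78*s^3 - 288*s^2 - 216*s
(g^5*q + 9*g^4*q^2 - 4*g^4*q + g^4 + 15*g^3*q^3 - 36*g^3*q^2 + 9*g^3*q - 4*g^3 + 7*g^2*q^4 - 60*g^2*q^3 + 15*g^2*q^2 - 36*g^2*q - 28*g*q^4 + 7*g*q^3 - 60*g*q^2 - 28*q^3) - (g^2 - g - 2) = g^5*q + 9*g^4*q^2 - 4*g^4*q + g^4 + 15*g^3*q^3 - 36*g^3*q^2 + 9*g^3*q - 4*g^3 + 7*g^2*q^4 - 60*g^2*q^3 + 15*g^2*q^2 - 36*g^2*q - g^2 - 28*g*q^4 + 7*g*q^3 - 60*g*q^2 + g - 28*q^3 + 2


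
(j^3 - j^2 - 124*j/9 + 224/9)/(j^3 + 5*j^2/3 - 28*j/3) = (j - 8/3)/j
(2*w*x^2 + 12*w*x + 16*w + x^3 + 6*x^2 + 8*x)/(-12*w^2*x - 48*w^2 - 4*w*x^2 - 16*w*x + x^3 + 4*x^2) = (x + 2)/(-6*w + x)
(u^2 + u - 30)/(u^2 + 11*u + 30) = (u - 5)/(u + 5)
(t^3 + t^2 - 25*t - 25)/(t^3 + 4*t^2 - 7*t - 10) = (t - 5)/(t - 2)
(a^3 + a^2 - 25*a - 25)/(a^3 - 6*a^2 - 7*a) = (a^2 - 25)/(a*(a - 7))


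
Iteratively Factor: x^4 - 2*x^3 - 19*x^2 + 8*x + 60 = (x + 2)*(x^3 - 4*x^2 - 11*x + 30) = (x - 2)*(x + 2)*(x^2 - 2*x - 15) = (x - 5)*(x - 2)*(x + 2)*(x + 3)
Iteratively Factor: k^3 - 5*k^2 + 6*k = (k - 3)*(k^2 - 2*k) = (k - 3)*(k - 2)*(k)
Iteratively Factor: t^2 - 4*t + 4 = (t - 2)*(t - 2)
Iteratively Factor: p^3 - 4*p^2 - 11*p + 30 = (p - 5)*(p^2 + p - 6) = (p - 5)*(p + 3)*(p - 2)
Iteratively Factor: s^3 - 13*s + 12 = (s + 4)*(s^2 - 4*s + 3) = (s - 3)*(s + 4)*(s - 1)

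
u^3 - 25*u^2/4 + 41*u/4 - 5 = (u - 4)*(u - 5/4)*(u - 1)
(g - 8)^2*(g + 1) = g^3 - 15*g^2 + 48*g + 64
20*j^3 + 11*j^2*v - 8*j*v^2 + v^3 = (-5*j + v)*(-4*j + v)*(j + v)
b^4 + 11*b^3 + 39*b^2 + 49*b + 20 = (b + 1)^2*(b + 4)*(b + 5)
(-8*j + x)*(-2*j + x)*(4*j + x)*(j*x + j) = 64*j^4*x + 64*j^4 - 24*j^3*x^2 - 24*j^3*x - 6*j^2*x^3 - 6*j^2*x^2 + j*x^4 + j*x^3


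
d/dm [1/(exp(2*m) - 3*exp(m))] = (3 - 2*exp(m))*exp(-m)/(exp(m) - 3)^2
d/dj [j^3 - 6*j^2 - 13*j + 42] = 3*j^2 - 12*j - 13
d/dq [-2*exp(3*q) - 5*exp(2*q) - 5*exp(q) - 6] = (-6*exp(2*q) - 10*exp(q) - 5)*exp(q)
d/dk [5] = 0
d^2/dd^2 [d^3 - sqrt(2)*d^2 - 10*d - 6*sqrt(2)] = 6*d - 2*sqrt(2)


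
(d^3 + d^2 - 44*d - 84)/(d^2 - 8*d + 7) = (d^2 + 8*d + 12)/(d - 1)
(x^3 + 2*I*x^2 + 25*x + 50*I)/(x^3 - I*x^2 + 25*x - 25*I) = (x + 2*I)/(x - I)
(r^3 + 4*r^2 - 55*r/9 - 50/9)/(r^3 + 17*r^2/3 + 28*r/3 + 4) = (3*r^2 + 10*r - 25)/(3*(r^2 + 5*r + 6))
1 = 1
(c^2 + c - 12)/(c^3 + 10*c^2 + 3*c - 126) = (c + 4)/(c^2 + 13*c + 42)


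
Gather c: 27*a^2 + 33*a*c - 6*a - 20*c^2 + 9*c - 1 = 27*a^2 - 6*a - 20*c^2 + c*(33*a + 9) - 1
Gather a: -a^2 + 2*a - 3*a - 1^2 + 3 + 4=-a^2 - a + 6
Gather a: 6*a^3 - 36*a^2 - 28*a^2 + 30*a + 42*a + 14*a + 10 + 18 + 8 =6*a^3 - 64*a^2 + 86*a + 36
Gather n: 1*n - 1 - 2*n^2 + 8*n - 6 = -2*n^2 + 9*n - 7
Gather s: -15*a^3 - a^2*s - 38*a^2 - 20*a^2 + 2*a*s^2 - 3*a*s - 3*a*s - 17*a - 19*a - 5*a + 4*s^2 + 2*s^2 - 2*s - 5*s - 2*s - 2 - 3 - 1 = -15*a^3 - 58*a^2 - 41*a + s^2*(2*a + 6) + s*(-a^2 - 6*a - 9) - 6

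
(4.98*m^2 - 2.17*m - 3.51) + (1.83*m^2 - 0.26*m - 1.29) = 6.81*m^2 - 2.43*m - 4.8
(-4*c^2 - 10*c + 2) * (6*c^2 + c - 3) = -24*c^4 - 64*c^3 + 14*c^2 + 32*c - 6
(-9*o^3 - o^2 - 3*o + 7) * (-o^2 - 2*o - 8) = 9*o^5 + 19*o^4 + 77*o^3 + 7*o^2 + 10*o - 56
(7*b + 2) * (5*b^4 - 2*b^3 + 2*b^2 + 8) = 35*b^5 - 4*b^4 + 10*b^3 + 4*b^2 + 56*b + 16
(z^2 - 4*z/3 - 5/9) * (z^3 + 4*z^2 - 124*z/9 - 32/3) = z^5 + 8*z^4/3 - 59*z^3/3 + 148*z^2/27 + 1772*z/81 + 160/27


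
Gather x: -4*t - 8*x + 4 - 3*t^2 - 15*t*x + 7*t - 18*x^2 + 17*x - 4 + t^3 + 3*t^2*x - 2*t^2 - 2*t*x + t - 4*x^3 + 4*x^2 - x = t^3 - 5*t^2 + 4*t - 4*x^3 - 14*x^2 + x*(3*t^2 - 17*t + 8)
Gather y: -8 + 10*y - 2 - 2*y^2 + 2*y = -2*y^2 + 12*y - 10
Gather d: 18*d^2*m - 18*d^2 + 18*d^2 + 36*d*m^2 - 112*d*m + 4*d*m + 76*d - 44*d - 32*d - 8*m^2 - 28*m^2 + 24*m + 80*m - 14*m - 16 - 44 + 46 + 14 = 18*d^2*m + d*(36*m^2 - 108*m) - 36*m^2 + 90*m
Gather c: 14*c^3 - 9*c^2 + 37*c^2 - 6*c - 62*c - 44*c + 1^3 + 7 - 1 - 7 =14*c^3 + 28*c^2 - 112*c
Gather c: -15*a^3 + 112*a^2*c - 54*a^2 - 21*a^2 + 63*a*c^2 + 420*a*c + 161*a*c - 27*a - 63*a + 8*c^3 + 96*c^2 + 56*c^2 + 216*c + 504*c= -15*a^3 - 75*a^2 - 90*a + 8*c^3 + c^2*(63*a + 152) + c*(112*a^2 + 581*a + 720)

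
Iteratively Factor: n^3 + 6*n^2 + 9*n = (n + 3)*(n^2 + 3*n) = n*(n + 3)*(n + 3)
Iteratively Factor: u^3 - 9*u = (u)*(u^2 - 9) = u*(u - 3)*(u + 3)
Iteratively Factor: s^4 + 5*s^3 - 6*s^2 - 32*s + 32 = (s + 4)*(s^3 + s^2 - 10*s + 8) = (s - 2)*(s + 4)*(s^2 + 3*s - 4) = (s - 2)*(s + 4)^2*(s - 1)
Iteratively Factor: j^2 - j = (j - 1)*(j)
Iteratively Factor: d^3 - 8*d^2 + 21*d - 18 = (d - 3)*(d^2 - 5*d + 6) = (d - 3)*(d - 2)*(d - 3)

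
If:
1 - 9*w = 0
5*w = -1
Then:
No Solution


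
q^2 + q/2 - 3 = (q - 3/2)*(q + 2)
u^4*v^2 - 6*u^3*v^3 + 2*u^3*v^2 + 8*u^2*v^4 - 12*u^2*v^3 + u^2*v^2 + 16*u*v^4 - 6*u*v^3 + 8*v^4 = (u - 4*v)*(u - 2*v)*(u*v + v)^2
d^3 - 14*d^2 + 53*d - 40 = (d - 8)*(d - 5)*(d - 1)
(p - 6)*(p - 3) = p^2 - 9*p + 18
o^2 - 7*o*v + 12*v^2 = (o - 4*v)*(o - 3*v)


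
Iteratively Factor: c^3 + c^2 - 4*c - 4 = (c + 1)*(c^2 - 4) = (c - 2)*(c + 1)*(c + 2)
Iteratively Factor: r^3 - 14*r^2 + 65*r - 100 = (r - 5)*(r^2 - 9*r + 20) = (r - 5)*(r - 4)*(r - 5)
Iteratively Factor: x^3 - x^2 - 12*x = (x)*(x^2 - x - 12) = x*(x + 3)*(x - 4)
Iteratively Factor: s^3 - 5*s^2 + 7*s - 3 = (s - 1)*(s^2 - 4*s + 3) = (s - 3)*(s - 1)*(s - 1)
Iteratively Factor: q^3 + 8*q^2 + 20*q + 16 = (q + 2)*(q^2 + 6*q + 8) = (q + 2)^2*(q + 4)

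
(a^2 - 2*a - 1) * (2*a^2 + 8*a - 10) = 2*a^4 + 4*a^3 - 28*a^2 + 12*a + 10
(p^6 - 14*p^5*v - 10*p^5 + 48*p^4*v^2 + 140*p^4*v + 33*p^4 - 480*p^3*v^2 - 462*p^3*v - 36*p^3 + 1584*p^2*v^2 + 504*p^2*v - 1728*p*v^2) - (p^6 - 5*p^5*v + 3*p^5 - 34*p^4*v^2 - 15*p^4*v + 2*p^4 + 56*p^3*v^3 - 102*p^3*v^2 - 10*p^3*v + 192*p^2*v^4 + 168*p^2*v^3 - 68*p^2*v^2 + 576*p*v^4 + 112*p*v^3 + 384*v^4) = -9*p^5*v - 13*p^5 + 82*p^4*v^2 + 155*p^4*v + 31*p^4 - 56*p^3*v^3 - 378*p^3*v^2 - 452*p^3*v - 36*p^3 - 192*p^2*v^4 - 168*p^2*v^3 + 1652*p^2*v^2 + 504*p^2*v - 576*p*v^4 - 112*p*v^3 - 1728*p*v^2 - 384*v^4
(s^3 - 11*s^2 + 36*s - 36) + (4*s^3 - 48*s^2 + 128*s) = 5*s^3 - 59*s^2 + 164*s - 36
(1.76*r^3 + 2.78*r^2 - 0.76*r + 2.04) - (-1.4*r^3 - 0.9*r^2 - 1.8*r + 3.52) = 3.16*r^3 + 3.68*r^2 + 1.04*r - 1.48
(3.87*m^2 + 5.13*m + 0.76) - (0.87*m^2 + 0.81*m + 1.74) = 3.0*m^2 + 4.32*m - 0.98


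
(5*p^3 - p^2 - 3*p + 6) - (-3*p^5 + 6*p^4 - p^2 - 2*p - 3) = 3*p^5 - 6*p^4 + 5*p^3 - p + 9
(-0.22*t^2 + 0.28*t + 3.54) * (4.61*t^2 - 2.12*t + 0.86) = -1.0142*t^4 + 1.7572*t^3 + 15.5366*t^2 - 7.264*t + 3.0444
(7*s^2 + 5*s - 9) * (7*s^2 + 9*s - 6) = 49*s^4 + 98*s^3 - 60*s^2 - 111*s + 54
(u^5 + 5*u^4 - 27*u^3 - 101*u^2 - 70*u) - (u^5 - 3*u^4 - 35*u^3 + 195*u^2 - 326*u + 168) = 8*u^4 + 8*u^3 - 296*u^2 + 256*u - 168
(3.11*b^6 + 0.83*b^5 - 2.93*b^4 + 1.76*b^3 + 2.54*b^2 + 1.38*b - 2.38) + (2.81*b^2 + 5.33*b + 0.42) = 3.11*b^6 + 0.83*b^5 - 2.93*b^4 + 1.76*b^3 + 5.35*b^2 + 6.71*b - 1.96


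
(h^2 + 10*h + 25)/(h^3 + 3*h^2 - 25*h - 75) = (h + 5)/(h^2 - 2*h - 15)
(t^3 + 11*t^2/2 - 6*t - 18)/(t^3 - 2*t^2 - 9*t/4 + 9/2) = 2*(t + 6)/(2*t - 3)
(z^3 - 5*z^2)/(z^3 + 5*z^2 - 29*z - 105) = z^2/(z^2 + 10*z + 21)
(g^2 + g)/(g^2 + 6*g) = (g + 1)/(g + 6)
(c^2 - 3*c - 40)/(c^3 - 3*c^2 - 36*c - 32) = (c + 5)/(c^2 + 5*c + 4)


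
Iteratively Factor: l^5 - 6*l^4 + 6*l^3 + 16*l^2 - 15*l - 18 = (l + 1)*(l^4 - 7*l^3 + 13*l^2 + 3*l - 18) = (l + 1)^2*(l^3 - 8*l^2 + 21*l - 18) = (l - 3)*(l + 1)^2*(l^2 - 5*l + 6) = (l - 3)*(l - 2)*(l + 1)^2*(l - 3)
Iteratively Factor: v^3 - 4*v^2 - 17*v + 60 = (v + 4)*(v^2 - 8*v + 15) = (v - 5)*(v + 4)*(v - 3)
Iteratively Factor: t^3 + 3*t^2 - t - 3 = (t + 3)*(t^2 - 1) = (t - 1)*(t + 3)*(t + 1)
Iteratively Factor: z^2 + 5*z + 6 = (z + 2)*(z + 3)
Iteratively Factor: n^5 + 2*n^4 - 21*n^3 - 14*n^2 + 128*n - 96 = (n + 4)*(n^4 - 2*n^3 - 13*n^2 + 38*n - 24) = (n + 4)^2*(n^3 - 6*n^2 + 11*n - 6) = (n - 1)*(n + 4)^2*(n^2 - 5*n + 6) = (n - 2)*(n - 1)*(n + 4)^2*(n - 3)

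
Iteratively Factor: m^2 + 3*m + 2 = (m + 1)*(m + 2)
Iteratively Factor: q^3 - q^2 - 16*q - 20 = (q + 2)*(q^2 - 3*q - 10) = (q - 5)*(q + 2)*(q + 2)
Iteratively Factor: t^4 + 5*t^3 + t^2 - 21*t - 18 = (t + 1)*(t^3 + 4*t^2 - 3*t - 18) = (t + 1)*(t + 3)*(t^2 + t - 6) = (t + 1)*(t + 3)^2*(t - 2)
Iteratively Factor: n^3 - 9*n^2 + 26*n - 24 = (n - 2)*(n^2 - 7*n + 12) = (n - 4)*(n - 2)*(n - 3)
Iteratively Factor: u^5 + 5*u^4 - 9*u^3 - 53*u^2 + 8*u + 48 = (u + 4)*(u^4 + u^3 - 13*u^2 - u + 12) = (u + 4)^2*(u^3 - 3*u^2 - u + 3) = (u - 3)*(u + 4)^2*(u^2 - 1) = (u - 3)*(u + 1)*(u + 4)^2*(u - 1)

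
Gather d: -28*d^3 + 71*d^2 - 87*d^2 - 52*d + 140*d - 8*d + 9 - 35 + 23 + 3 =-28*d^3 - 16*d^2 + 80*d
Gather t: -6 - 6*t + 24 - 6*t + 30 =48 - 12*t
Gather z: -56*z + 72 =72 - 56*z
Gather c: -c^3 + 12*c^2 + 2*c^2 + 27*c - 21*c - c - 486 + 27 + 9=-c^3 + 14*c^2 + 5*c - 450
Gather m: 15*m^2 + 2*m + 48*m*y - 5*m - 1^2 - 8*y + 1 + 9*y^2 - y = 15*m^2 + m*(48*y - 3) + 9*y^2 - 9*y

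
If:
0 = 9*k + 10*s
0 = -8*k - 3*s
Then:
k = 0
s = 0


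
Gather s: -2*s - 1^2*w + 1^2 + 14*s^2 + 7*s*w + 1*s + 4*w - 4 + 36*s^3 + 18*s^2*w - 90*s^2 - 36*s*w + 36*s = 36*s^3 + s^2*(18*w - 76) + s*(35 - 29*w) + 3*w - 3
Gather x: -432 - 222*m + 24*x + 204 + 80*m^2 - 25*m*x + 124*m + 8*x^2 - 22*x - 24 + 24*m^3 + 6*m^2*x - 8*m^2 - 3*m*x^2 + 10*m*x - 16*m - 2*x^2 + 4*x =24*m^3 + 72*m^2 - 114*m + x^2*(6 - 3*m) + x*(6*m^2 - 15*m + 6) - 252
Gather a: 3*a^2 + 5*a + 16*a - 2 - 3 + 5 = 3*a^2 + 21*a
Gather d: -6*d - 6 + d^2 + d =d^2 - 5*d - 6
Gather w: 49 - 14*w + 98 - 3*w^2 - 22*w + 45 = -3*w^2 - 36*w + 192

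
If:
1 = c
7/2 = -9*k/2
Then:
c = 1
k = -7/9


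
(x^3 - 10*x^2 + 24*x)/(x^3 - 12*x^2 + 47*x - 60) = x*(x - 6)/(x^2 - 8*x + 15)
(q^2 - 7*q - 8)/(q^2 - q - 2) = (q - 8)/(q - 2)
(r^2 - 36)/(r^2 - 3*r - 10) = (36 - r^2)/(-r^2 + 3*r + 10)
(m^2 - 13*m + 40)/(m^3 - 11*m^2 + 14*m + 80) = 1/(m + 2)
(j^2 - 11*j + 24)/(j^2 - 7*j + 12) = (j - 8)/(j - 4)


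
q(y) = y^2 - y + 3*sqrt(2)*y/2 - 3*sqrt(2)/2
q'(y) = 2*y - 1 + 3*sqrt(2)/2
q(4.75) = 25.77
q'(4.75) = 10.62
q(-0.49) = -2.43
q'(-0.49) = 0.14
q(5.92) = 39.56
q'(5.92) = 12.96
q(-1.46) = -1.63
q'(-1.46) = -1.80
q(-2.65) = 1.93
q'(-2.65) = -4.18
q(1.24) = 0.81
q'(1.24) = 3.60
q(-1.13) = -2.11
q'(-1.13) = -1.14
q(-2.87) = 2.90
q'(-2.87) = -4.62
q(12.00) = 155.33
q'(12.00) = 25.12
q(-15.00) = 206.06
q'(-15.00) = -28.88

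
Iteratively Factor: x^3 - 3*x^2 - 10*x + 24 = (x - 2)*(x^2 - x - 12) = (x - 4)*(x - 2)*(x + 3)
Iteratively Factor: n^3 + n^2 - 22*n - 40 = (n - 5)*(n^2 + 6*n + 8) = (n - 5)*(n + 4)*(n + 2)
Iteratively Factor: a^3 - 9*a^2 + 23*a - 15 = (a - 3)*(a^2 - 6*a + 5) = (a - 3)*(a - 1)*(a - 5)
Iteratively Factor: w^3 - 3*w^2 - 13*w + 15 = (w + 3)*(w^2 - 6*w + 5) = (w - 1)*(w + 3)*(w - 5)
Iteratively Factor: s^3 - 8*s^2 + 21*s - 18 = (s - 2)*(s^2 - 6*s + 9) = (s - 3)*(s - 2)*(s - 3)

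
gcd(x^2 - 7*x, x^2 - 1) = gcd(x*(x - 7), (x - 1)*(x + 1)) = 1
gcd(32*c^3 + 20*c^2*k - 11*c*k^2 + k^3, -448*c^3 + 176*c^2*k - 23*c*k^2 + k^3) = 8*c - k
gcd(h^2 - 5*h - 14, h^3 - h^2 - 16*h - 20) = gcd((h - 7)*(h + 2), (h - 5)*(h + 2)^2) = h + 2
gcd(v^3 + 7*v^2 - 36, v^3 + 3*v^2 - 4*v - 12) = v^2 + v - 6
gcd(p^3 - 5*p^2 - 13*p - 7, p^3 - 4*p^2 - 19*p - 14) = p^2 - 6*p - 7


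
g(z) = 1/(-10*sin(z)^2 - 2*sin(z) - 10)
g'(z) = (20*sin(z)*cos(z) + 2*cos(z))/(-10*sin(z)^2 - 2*sin(z) - 10)^2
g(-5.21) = -0.05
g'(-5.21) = 0.02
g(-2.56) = -0.08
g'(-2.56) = 0.05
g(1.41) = -0.05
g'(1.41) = 0.01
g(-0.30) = -0.10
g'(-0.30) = -0.04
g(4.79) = -0.06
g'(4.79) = -0.00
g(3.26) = -0.10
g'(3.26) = 0.00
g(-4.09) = -0.05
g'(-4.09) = -0.03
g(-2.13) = -0.06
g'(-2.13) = 0.03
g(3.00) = -0.10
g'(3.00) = -0.04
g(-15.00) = -0.08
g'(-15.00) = 0.05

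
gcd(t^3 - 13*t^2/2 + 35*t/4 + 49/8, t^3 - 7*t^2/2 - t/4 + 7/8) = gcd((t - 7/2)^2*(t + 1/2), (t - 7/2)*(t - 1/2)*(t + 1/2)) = t^2 - 3*t - 7/4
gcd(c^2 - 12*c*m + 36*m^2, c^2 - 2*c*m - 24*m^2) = c - 6*m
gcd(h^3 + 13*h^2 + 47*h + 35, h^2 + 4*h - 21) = h + 7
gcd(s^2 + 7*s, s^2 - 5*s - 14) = 1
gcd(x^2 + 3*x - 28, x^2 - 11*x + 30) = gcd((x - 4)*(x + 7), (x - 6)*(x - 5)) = 1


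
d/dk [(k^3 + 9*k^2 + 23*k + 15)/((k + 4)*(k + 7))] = (k^4 + 22*k^3 + 160*k^2 + 474*k + 479)/(k^4 + 22*k^3 + 177*k^2 + 616*k + 784)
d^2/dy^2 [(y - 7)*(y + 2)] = 2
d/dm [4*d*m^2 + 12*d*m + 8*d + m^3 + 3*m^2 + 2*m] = 8*d*m + 12*d + 3*m^2 + 6*m + 2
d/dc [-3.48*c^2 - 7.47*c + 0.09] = -6.96*c - 7.47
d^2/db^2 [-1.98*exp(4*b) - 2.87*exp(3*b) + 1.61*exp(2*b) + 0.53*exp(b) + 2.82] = (-31.68*exp(3*b) - 25.83*exp(2*b) + 6.44*exp(b) + 0.53)*exp(b)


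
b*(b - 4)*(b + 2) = b^3 - 2*b^2 - 8*b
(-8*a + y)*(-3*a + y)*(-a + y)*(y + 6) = -24*a^3*y - 144*a^3 + 35*a^2*y^2 + 210*a^2*y - 12*a*y^3 - 72*a*y^2 + y^4 + 6*y^3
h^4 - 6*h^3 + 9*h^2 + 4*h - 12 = (h - 3)*(h - 2)^2*(h + 1)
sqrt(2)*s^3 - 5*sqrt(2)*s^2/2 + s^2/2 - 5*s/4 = s*(s - 5/2)*(sqrt(2)*s + 1/2)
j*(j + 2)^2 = j^3 + 4*j^2 + 4*j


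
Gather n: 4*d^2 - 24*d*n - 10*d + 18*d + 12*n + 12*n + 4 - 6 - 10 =4*d^2 + 8*d + n*(24 - 24*d) - 12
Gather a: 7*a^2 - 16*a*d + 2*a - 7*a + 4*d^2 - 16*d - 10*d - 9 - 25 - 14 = 7*a^2 + a*(-16*d - 5) + 4*d^2 - 26*d - 48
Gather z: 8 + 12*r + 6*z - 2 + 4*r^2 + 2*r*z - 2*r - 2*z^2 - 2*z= 4*r^2 + 10*r - 2*z^2 + z*(2*r + 4) + 6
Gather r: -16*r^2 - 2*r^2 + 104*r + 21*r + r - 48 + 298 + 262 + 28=-18*r^2 + 126*r + 540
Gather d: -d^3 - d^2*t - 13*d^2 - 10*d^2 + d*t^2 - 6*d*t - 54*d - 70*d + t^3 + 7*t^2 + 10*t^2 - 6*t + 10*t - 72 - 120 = -d^3 + d^2*(-t - 23) + d*(t^2 - 6*t - 124) + t^3 + 17*t^2 + 4*t - 192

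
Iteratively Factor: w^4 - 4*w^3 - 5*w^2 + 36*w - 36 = (w - 2)*(w^3 - 2*w^2 - 9*w + 18) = (w - 2)*(w + 3)*(w^2 - 5*w + 6) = (w - 3)*(w - 2)*(w + 3)*(w - 2)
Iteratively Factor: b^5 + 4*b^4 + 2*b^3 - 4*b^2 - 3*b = (b + 1)*(b^4 + 3*b^3 - b^2 - 3*b) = (b + 1)^2*(b^3 + 2*b^2 - 3*b) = (b + 1)^2*(b + 3)*(b^2 - b) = (b - 1)*(b + 1)^2*(b + 3)*(b)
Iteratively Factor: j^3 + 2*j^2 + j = (j + 1)*(j^2 + j) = j*(j + 1)*(j + 1)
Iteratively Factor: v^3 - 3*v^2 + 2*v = (v - 2)*(v^2 - v) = v*(v - 2)*(v - 1)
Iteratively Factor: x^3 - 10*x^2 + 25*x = (x - 5)*(x^2 - 5*x) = (x - 5)^2*(x)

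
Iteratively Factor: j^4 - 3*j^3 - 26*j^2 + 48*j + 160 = (j + 4)*(j^3 - 7*j^2 + 2*j + 40) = (j + 2)*(j + 4)*(j^2 - 9*j + 20) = (j - 4)*(j + 2)*(j + 4)*(j - 5)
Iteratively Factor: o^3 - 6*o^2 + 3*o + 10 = (o - 5)*(o^2 - o - 2) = (o - 5)*(o - 2)*(o + 1)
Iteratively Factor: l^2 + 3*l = (l + 3)*(l)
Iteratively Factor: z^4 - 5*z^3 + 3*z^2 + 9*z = (z - 3)*(z^3 - 2*z^2 - 3*z) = (z - 3)*(z + 1)*(z^2 - 3*z) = (z - 3)^2*(z + 1)*(z)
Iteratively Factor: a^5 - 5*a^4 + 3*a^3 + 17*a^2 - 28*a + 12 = (a - 1)*(a^4 - 4*a^3 - a^2 + 16*a - 12) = (a - 2)*(a - 1)*(a^3 - 2*a^2 - 5*a + 6) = (a - 3)*(a - 2)*(a - 1)*(a^2 + a - 2) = (a - 3)*(a - 2)*(a - 1)*(a + 2)*(a - 1)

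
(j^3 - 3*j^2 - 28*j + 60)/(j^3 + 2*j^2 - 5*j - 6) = (j^2 - j - 30)/(j^2 + 4*j + 3)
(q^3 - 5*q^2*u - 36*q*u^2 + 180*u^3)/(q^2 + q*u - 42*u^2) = (q^2 + q*u - 30*u^2)/(q + 7*u)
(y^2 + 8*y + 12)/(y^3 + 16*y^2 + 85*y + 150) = (y + 2)/(y^2 + 10*y + 25)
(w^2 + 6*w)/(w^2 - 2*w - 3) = w*(w + 6)/(w^2 - 2*w - 3)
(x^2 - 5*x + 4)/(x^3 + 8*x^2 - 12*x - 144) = (x - 1)/(x^2 + 12*x + 36)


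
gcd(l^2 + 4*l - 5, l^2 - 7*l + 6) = l - 1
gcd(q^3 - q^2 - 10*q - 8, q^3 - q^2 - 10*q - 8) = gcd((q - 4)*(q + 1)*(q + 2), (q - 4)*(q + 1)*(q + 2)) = q^3 - q^2 - 10*q - 8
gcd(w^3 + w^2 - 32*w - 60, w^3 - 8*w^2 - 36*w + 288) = w - 6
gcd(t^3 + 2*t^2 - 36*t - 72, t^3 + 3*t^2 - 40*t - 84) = t^2 - 4*t - 12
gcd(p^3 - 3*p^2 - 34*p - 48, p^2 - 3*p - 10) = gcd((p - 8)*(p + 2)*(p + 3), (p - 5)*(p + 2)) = p + 2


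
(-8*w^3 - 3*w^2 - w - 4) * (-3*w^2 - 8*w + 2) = 24*w^5 + 73*w^4 + 11*w^3 + 14*w^2 + 30*w - 8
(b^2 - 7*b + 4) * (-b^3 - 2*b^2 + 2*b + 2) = -b^5 + 5*b^4 + 12*b^3 - 20*b^2 - 6*b + 8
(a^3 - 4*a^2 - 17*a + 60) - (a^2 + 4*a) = a^3 - 5*a^2 - 21*a + 60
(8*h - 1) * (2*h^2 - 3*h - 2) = 16*h^3 - 26*h^2 - 13*h + 2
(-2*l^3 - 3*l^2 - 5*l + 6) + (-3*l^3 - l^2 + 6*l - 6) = -5*l^3 - 4*l^2 + l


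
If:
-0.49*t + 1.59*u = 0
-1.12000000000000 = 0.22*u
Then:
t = -16.52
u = -5.09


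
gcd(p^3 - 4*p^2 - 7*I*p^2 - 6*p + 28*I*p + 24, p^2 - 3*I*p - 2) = p - I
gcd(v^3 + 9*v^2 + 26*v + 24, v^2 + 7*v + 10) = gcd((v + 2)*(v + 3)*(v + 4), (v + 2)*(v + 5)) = v + 2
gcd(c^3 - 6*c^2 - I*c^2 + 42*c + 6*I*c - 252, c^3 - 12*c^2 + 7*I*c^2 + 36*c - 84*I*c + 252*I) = c - 6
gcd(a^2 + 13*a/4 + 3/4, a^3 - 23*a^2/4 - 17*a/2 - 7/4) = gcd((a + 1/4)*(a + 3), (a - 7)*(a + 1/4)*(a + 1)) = a + 1/4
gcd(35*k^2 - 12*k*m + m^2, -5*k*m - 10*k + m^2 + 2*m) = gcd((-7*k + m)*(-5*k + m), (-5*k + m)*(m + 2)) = 5*k - m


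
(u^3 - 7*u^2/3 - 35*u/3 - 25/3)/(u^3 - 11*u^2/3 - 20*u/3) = (3*u^2 + 8*u + 5)/(u*(3*u + 4))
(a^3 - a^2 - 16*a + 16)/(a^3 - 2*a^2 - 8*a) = (a^2 + 3*a - 4)/(a*(a + 2))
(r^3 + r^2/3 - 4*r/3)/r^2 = r + 1/3 - 4/(3*r)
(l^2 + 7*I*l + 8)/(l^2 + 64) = (l - I)/(l - 8*I)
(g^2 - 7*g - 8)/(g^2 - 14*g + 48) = (g + 1)/(g - 6)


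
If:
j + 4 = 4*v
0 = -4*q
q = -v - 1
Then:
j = -8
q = 0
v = -1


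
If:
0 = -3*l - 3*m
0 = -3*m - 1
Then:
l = 1/3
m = -1/3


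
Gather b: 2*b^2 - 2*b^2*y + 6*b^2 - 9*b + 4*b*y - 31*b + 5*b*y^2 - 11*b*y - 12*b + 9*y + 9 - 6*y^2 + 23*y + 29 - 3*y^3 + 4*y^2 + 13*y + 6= b^2*(8 - 2*y) + b*(5*y^2 - 7*y - 52) - 3*y^3 - 2*y^2 + 45*y + 44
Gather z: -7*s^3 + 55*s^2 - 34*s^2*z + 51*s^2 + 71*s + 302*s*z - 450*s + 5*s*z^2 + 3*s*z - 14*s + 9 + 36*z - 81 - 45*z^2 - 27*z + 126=-7*s^3 + 106*s^2 - 393*s + z^2*(5*s - 45) + z*(-34*s^2 + 305*s + 9) + 54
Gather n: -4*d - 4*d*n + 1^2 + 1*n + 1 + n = -4*d + n*(2 - 4*d) + 2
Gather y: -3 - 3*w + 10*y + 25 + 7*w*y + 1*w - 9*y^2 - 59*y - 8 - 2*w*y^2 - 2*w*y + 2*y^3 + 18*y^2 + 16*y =-2*w + 2*y^3 + y^2*(9 - 2*w) + y*(5*w - 33) + 14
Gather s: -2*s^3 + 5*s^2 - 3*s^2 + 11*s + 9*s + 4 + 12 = -2*s^3 + 2*s^2 + 20*s + 16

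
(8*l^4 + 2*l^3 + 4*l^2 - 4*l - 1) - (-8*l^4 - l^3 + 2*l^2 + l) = 16*l^4 + 3*l^3 + 2*l^2 - 5*l - 1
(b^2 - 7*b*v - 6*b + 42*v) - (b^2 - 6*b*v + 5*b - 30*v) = -b*v - 11*b + 72*v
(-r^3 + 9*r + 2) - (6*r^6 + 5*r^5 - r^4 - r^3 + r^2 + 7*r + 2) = -6*r^6 - 5*r^5 + r^4 - r^2 + 2*r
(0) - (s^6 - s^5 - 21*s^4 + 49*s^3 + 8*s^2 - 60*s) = -s^6 + s^5 + 21*s^4 - 49*s^3 - 8*s^2 + 60*s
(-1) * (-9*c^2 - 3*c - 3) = 9*c^2 + 3*c + 3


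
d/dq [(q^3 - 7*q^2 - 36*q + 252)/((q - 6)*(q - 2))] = (q^2 - 4*q + 44)/(q^2 - 4*q + 4)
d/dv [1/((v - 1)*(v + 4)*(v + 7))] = (-(v - 1)*(v + 4) - (v - 1)*(v + 7) - (v + 4)*(v + 7))/((v - 1)^2*(v + 4)^2*(v + 7)^2)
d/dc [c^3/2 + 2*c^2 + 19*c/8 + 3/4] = 3*c^2/2 + 4*c + 19/8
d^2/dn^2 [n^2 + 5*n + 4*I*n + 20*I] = 2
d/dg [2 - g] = -1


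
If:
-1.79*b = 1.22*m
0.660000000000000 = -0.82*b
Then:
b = -0.80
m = 1.18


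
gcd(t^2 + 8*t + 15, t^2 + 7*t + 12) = t + 3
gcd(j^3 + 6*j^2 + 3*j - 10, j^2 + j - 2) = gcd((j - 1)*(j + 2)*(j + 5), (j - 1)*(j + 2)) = j^2 + j - 2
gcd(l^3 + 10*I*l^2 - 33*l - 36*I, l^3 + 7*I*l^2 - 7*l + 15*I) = l + 3*I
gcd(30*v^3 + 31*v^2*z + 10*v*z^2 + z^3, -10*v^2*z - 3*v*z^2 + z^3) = 2*v + z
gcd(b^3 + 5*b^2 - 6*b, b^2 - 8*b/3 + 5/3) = b - 1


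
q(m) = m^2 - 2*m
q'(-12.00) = -26.00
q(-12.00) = 168.00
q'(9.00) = 16.00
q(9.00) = 63.00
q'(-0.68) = -3.36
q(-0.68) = 1.82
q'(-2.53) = -7.06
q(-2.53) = 11.46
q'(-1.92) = -5.84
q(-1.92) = 7.53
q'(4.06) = 6.12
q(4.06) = 8.36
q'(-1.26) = -4.52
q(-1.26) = 4.11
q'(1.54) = 1.08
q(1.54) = -0.71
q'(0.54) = -0.92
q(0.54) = -0.79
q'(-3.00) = -8.00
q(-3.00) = 15.00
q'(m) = 2*m - 2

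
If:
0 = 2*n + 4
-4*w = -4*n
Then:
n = -2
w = -2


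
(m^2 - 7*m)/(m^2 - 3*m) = (m - 7)/(m - 3)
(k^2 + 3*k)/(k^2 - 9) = k/(k - 3)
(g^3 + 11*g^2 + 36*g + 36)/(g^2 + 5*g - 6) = (g^2 + 5*g + 6)/(g - 1)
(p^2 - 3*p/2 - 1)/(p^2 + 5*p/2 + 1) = (p - 2)/(p + 2)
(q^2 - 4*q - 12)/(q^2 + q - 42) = (q + 2)/(q + 7)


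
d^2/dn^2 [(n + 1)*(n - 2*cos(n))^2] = 4*(n + 1)*(n - 2*cos(n))*cos(n) + 2*(n + 1)*(2*sin(n) + 1)^2 + 4*(n - 2*cos(n))*(2*sin(n) + 1)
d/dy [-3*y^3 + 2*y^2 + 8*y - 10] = -9*y^2 + 4*y + 8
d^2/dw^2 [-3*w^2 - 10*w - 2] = -6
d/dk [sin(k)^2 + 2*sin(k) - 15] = 2*(sin(k) + 1)*cos(k)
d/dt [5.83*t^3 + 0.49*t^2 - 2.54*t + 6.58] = 17.49*t^2 + 0.98*t - 2.54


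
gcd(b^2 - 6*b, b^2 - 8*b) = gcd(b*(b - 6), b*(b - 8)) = b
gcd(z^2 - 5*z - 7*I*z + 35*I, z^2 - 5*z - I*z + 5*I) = z - 5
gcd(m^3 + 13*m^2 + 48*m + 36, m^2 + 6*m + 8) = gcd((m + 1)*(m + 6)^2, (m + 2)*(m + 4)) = 1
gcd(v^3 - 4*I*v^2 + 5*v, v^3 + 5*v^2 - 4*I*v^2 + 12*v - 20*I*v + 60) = 1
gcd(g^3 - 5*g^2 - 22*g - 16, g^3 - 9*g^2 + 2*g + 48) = g^2 - 6*g - 16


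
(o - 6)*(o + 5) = o^2 - o - 30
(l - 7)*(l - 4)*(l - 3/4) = l^3 - 47*l^2/4 + 145*l/4 - 21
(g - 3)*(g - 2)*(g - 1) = g^3 - 6*g^2 + 11*g - 6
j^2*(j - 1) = j^3 - j^2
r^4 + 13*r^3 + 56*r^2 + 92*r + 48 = (r + 1)*(r + 2)*(r + 4)*(r + 6)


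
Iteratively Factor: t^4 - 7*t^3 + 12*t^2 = (t)*(t^3 - 7*t^2 + 12*t) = t*(t - 3)*(t^2 - 4*t) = t*(t - 4)*(t - 3)*(t)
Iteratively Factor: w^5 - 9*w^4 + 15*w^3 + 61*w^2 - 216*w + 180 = (w + 3)*(w^4 - 12*w^3 + 51*w^2 - 92*w + 60) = (w - 3)*(w + 3)*(w^3 - 9*w^2 + 24*w - 20) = (w - 5)*(w - 3)*(w + 3)*(w^2 - 4*w + 4) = (w - 5)*(w - 3)*(w - 2)*(w + 3)*(w - 2)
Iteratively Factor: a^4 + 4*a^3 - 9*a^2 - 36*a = (a - 3)*(a^3 + 7*a^2 + 12*a) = a*(a - 3)*(a^2 + 7*a + 12) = a*(a - 3)*(a + 4)*(a + 3)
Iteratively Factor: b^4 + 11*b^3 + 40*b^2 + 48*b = (b + 3)*(b^3 + 8*b^2 + 16*b) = (b + 3)*(b + 4)*(b^2 + 4*b) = (b + 3)*(b + 4)^2*(b)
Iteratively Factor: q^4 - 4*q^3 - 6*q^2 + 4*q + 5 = (q + 1)*(q^3 - 5*q^2 - q + 5) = (q + 1)^2*(q^2 - 6*q + 5) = (q - 1)*(q + 1)^2*(q - 5)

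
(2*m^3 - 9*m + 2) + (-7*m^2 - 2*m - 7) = 2*m^3 - 7*m^2 - 11*m - 5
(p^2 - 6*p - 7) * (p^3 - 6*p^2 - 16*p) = p^5 - 12*p^4 + 13*p^3 + 138*p^2 + 112*p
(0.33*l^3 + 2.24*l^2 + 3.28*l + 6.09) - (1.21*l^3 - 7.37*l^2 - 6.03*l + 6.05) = -0.88*l^3 + 9.61*l^2 + 9.31*l + 0.04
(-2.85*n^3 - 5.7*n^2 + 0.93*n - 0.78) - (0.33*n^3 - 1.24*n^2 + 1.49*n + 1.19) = -3.18*n^3 - 4.46*n^2 - 0.56*n - 1.97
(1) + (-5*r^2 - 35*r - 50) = -5*r^2 - 35*r - 49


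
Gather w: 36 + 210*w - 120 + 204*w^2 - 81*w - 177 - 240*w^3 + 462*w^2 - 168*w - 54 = -240*w^3 + 666*w^2 - 39*w - 315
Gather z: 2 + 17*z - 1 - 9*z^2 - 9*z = -9*z^2 + 8*z + 1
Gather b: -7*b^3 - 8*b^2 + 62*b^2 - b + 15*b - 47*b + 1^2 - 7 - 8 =-7*b^3 + 54*b^2 - 33*b - 14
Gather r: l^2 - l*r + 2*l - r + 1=l^2 + 2*l + r*(-l - 1) + 1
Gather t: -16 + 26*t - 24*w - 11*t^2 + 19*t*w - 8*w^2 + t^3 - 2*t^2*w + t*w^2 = t^3 + t^2*(-2*w - 11) + t*(w^2 + 19*w + 26) - 8*w^2 - 24*w - 16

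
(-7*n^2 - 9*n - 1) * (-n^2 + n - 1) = 7*n^4 + 2*n^3 - n^2 + 8*n + 1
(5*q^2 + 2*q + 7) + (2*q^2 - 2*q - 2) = 7*q^2 + 5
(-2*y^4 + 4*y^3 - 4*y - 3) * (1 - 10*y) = 20*y^5 - 42*y^4 + 4*y^3 + 40*y^2 + 26*y - 3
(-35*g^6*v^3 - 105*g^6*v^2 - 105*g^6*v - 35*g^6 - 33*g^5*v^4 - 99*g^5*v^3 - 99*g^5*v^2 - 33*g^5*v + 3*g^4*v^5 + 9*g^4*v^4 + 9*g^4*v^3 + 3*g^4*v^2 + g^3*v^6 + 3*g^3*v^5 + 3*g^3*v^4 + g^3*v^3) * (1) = -35*g^6*v^3 - 105*g^6*v^2 - 105*g^6*v - 35*g^6 - 33*g^5*v^4 - 99*g^5*v^3 - 99*g^5*v^2 - 33*g^5*v + 3*g^4*v^5 + 9*g^4*v^4 + 9*g^4*v^3 + 3*g^4*v^2 + g^3*v^6 + 3*g^3*v^5 + 3*g^3*v^4 + g^3*v^3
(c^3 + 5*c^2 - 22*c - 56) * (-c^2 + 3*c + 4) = -c^5 - 2*c^4 + 41*c^3 + 10*c^2 - 256*c - 224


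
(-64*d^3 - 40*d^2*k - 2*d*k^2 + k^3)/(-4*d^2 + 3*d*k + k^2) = (16*d^2 + 6*d*k - k^2)/(d - k)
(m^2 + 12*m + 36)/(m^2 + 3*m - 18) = (m + 6)/(m - 3)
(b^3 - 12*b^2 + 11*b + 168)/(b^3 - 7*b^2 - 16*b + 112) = (b^2 - 5*b - 24)/(b^2 - 16)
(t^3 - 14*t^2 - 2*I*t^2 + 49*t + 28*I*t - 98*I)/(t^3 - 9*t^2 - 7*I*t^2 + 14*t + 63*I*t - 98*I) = (t^2 - t*(7 + 2*I) + 14*I)/(t^2 - t*(2 + 7*I) + 14*I)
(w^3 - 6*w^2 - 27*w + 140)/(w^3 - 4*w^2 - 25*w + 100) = (w - 7)/(w - 5)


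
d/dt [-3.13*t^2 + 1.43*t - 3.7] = 1.43 - 6.26*t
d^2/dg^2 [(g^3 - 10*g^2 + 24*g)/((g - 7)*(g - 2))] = 2*(g^3 + 42*g^2 - 420*g + 1064)/(g^6 - 27*g^5 + 285*g^4 - 1485*g^3 + 3990*g^2 - 5292*g + 2744)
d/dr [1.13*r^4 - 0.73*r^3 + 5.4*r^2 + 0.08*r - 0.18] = 4.52*r^3 - 2.19*r^2 + 10.8*r + 0.08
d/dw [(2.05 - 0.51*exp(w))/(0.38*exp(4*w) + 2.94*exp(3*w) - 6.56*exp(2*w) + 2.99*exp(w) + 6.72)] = (0.5814*exp(4*w) - 0.117199999999999*exp(3*w) - 21.4266*exp(2*w) + 26.896*exp(w) - 9.5567)*exp(w)/(0.1444*exp(8*w) + 2.2344*exp(7*w) + 3.658*exp(6*w) - 36.3004*exp(5*w) + 65.722*exp(4*w) + 0.284799999999997*exp(3*w) - 79.2263*exp(2*w) + 40.1856*exp(w) + 45.1584)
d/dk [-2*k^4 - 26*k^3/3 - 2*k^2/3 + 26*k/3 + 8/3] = -8*k^3 - 26*k^2 - 4*k/3 + 26/3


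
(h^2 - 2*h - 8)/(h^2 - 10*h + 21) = (h^2 - 2*h - 8)/(h^2 - 10*h + 21)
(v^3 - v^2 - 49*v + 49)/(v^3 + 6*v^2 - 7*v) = (v - 7)/v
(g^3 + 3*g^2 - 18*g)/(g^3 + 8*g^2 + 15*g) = (g^2 + 3*g - 18)/(g^2 + 8*g + 15)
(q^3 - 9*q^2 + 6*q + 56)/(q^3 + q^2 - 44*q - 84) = (q - 4)/(q + 6)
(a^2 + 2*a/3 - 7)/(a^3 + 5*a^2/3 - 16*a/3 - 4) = (3*a - 7)/(3*a^2 - 4*a - 4)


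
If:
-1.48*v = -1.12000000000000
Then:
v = 0.76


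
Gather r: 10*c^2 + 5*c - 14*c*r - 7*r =10*c^2 + 5*c + r*(-14*c - 7)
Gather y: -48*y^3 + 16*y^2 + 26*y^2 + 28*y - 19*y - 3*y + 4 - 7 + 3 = -48*y^3 + 42*y^2 + 6*y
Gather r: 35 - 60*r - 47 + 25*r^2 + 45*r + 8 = 25*r^2 - 15*r - 4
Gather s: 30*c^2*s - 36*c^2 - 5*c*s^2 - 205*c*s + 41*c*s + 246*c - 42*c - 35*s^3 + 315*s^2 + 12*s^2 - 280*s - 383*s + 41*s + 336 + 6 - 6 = -36*c^2 + 204*c - 35*s^3 + s^2*(327 - 5*c) + s*(30*c^2 - 164*c - 622) + 336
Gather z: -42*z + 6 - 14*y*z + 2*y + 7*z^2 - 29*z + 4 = 2*y + 7*z^2 + z*(-14*y - 71) + 10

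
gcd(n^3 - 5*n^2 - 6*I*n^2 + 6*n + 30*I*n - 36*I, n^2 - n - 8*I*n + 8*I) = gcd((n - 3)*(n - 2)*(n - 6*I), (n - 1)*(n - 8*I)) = 1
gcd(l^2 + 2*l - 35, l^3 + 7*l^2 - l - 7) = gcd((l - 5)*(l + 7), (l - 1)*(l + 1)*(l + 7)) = l + 7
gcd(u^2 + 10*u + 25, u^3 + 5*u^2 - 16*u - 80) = u + 5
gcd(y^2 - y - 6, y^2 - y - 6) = y^2 - y - 6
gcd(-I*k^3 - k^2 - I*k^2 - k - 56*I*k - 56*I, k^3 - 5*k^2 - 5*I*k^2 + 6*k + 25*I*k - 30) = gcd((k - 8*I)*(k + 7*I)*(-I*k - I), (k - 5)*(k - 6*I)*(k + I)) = 1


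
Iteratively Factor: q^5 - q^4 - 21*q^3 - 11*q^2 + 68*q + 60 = (q + 1)*(q^4 - 2*q^3 - 19*q^2 + 8*q + 60) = (q + 1)*(q + 3)*(q^3 - 5*q^2 - 4*q + 20) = (q - 2)*(q + 1)*(q + 3)*(q^2 - 3*q - 10) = (q - 2)*(q + 1)*(q + 2)*(q + 3)*(q - 5)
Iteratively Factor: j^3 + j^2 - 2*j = (j + 2)*(j^2 - j) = (j - 1)*(j + 2)*(j)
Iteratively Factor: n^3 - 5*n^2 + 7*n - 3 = (n - 1)*(n^2 - 4*n + 3) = (n - 1)^2*(n - 3)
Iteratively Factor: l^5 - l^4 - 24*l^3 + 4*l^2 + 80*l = (l + 2)*(l^4 - 3*l^3 - 18*l^2 + 40*l) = l*(l + 2)*(l^3 - 3*l^2 - 18*l + 40) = l*(l - 2)*(l + 2)*(l^2 - l - 20) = l*(l - 2)*(l + 2)*(l + 4)*(l - 5)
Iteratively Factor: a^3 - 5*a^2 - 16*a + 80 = (a - 5)*(a^2 - 16) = (a - 5)*(a - 4)*(a + 4)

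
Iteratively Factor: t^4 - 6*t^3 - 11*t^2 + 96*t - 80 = (t + 4)*(t^3 - 10*t^2 + 29*t - 20) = (t - 4)*(t + 4)*(t^2 - 6*t + 5) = (t - 4)*(t - 1)*(t + 4)*(t - 5)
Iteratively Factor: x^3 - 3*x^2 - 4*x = (x)*(x^2 - 3*x - 4) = x*(x + 1)*(x - 4)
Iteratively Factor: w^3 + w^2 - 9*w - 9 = (w + 1)*(w^2 - 9) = (w + 1)*(w + 3)*(w - 3)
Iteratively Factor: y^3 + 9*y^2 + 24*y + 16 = (y + 4)*(y^2 + 5*y + 4) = (y + 4)^2*(y + 1)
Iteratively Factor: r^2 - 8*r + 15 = (r - 5)*(r - 3)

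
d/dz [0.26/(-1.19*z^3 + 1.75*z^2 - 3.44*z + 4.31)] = (0.9282*z^2 - 0.91*z + 0.8944)/(1.19*z^3 - 1.75*z^2 + 3.44*z - 4.31)^2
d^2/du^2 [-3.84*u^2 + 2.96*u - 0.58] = -7.68000000000000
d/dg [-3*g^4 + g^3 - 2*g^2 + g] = -12*g^3 + 3*g^2 - 4*g + 1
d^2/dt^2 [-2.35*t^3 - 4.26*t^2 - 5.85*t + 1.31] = -14.1*t - 8.52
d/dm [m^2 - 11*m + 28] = 2*m - 11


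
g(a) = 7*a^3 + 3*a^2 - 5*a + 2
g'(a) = 21*a^2 + 6*a - 5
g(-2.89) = -127.46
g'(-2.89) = 153.05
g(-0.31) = 3.63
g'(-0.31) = -4.84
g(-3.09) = -160.43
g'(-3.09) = 176.97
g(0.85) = 4.22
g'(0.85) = 15.27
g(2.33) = 95.18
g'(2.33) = 122.99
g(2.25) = 85.67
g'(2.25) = 114.81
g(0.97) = 6.36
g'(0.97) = 20.58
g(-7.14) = -2357.32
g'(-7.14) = 1022.73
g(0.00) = 2.00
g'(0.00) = -5.00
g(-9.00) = -4813.00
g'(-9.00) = 1642.00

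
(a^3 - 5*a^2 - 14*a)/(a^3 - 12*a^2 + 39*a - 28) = a*(a + 2)/(a^2 - 5*a + 4)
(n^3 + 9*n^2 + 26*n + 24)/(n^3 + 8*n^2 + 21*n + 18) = (n + 4)/(n + 3)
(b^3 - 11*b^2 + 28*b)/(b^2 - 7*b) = b - 4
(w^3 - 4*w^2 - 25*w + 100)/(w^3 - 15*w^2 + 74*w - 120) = (w + 5)/(w - 6)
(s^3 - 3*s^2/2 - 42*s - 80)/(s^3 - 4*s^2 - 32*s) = (s + 5/2)/s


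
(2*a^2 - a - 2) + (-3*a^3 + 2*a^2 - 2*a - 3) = -3*a^3 + 4*a^2 - 3*a - 5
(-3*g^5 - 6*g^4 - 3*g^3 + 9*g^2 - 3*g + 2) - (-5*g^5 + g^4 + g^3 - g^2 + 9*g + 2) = 2*g^5 - 7*g^4 - 4*g^3 + 10*g^2 - 12*g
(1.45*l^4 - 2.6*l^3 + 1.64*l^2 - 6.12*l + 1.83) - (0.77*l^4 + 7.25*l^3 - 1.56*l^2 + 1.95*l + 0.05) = 0.68*l^4 - 9.85*l^3 + 3.2*l^2 - 8.07*l + 1.78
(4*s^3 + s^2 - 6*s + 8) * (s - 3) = 4*s^4 - 11*s^3 - 9*s^2 + 26*s - 24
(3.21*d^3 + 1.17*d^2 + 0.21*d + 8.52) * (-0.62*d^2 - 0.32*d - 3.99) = -1.9902*d^5 - 1.7526*d^4 - 13.3125*d^3 - 10.0179*d^2 - 3.5643*d - 33.9948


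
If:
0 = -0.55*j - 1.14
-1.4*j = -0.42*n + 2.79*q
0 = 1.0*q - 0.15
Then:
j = -2.07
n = -5.91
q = 0.15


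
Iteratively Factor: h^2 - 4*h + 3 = (h - 1)*(h - 3)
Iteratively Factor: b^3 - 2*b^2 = (b)*(b^2 - 2*b) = b^2*(b - 2)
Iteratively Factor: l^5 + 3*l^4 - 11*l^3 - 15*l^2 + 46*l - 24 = (l + 4)*(l^4 - l^3 - 7*l^2 + 13*l - 6) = (l + 3)*(l + 4)*(l^3 - 4*l^2 + 5*l - 2) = (l - 1)*(l + 3)*(l + 4)*(l^2 - 3*l + 2) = (l - 1)^2*(l + 3)*(l + 4)*(l - 2)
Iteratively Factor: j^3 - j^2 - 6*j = (j + 2)*(j^2 - 3*j) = (j - 3)*(j + 2)*(j)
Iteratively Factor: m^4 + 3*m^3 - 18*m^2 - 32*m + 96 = (m - 3)*(m^3 + 6*m^2 - 32) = (m - 3)*(m + 4)*(m^2 + 2*m - 8) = (m - 3)*(m - 2)*(m + 4)*(m + 4)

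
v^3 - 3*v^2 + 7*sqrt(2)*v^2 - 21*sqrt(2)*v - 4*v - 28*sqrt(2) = (v - 4)*(v + 1)*(v + 7*sqrt(2))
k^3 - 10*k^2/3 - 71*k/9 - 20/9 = (k - 5)*(k + 1/3)*(k + 4/3)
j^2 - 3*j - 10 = (j - 5)*(j + 2)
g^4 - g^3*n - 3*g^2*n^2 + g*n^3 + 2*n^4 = (g - 2*n)*(g - n)*(g + n)^2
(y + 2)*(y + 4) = y^2 + 6*y + 8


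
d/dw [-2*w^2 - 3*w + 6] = -4*w - 3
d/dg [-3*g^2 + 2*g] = 2 - 6*g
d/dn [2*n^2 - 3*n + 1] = 4*n - 3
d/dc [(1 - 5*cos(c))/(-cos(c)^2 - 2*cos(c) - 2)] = (5*cos(c)^2 - 2*cos(c) - 12)*sin(c)/(cos(c)^2 + 2*cos(c) + 2)^2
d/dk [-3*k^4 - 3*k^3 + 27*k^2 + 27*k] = -12*k^3 - 9*k^2 + 54*k + 27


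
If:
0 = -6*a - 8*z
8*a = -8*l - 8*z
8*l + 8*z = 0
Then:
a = 0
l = 0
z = 0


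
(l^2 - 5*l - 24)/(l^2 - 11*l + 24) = (l + 3)/(l - 3)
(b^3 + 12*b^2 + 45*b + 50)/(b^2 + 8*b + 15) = (b^2 + 7*b + 10)/(b + 3)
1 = 1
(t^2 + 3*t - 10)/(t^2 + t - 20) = (t - 2)/(t - 4)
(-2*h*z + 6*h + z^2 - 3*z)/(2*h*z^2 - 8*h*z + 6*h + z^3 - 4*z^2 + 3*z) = (-2*h + z)/(2*h*z - 2*h + z^2 - z)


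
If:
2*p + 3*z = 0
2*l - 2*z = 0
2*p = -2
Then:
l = 2/3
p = -1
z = 2/3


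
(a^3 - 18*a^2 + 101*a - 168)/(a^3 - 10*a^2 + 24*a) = (a^3 - 18*a^2 + 101*a - 168)/(a*(a^2 - 10*a + 24))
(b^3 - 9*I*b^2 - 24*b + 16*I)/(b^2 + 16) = (b^2 - 5*I*b - 4)/(b + 4*I)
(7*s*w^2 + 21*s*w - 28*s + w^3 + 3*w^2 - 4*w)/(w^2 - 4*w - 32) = (7*s*w - 7*s + w^2 - w)/(w - 8)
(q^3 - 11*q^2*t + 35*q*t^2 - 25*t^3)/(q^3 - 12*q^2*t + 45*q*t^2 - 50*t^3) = (q - t)/(q - 2*t)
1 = 1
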